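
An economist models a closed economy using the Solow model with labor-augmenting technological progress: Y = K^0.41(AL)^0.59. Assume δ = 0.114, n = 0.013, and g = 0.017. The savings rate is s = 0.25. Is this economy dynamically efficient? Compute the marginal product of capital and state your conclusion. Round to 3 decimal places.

Capital per effective worker breaks even when investment replaces (n + g + δ)·k; here n + g + δ = 0.144.
Steady-state k*: s·k^0.41 = 0.144·k gives k* = (0.25/0.144)^(1/0.59) ≈ 2.5472.
MPK = 0.41·2.5472^(-0.59) ≈ 0.2362.
MPK > n+g+δ = 0.144, so the economy is dynamically efficient (under-saving).

dynamically efficient; MPK ≈ 0.236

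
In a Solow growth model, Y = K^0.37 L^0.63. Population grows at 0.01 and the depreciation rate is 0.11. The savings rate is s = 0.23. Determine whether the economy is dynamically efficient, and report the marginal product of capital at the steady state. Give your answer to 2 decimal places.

Capital per worker breaks even when investment replaces (n + δ)·k; here n + δ = 0.12.
Steady-state k*: s·k^0.37 = 0.12·k gives k* = (0.23/0.12)^(1/0.63) ≈ 2.8086.
MPK = 0.37·2.8086^(-0.63) ≈ 0.1930.
MPK > n+δ = 0.12, so the economy is dynamically efficient (under-saving).

dynamically efficient; MPK ≈ 0.19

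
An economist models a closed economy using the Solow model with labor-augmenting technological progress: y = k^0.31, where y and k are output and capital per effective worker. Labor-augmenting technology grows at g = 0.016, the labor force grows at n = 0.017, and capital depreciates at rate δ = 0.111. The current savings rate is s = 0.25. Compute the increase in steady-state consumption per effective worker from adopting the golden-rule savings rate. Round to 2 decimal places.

Δc ≈ 0.01

Break-even investment rate: n + g + δ = 0.017 + 0.016 + 0.111 = 0.144.
Current steady state (s = 0.25): k* = (0.25/0.144)^(1/0.69) ≈ 2.2244, y* = 2.2244^0.31 ≈ 1.2813, c* = (1−0.25)·1.2813 ≈ 0.9609.
At the golden rule the marginal product of capital equals n+g+δ: 0.31·k^(0.31−1) = 0.144. Solving, k_gold = (0.31/0.144)^(1/0.69) ≈ 3.0381.
y_gold = 3.0381^0.31 ≈ 1.4113, c_gold = y_gold − 0.144·k_gold ≈ 0.9738.
Gain: Δc = 0.9738 − 0.9609 ≈ 0.0128.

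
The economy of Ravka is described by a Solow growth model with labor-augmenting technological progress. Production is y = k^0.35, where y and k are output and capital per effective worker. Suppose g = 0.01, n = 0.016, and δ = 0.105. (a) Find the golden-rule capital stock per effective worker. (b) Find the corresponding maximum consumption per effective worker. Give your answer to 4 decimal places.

The effective depreciation rate is n + g + δ = 0.016 + 0.01 + 0.105 = 0.131.
Maximizing c = f(k) − (n+g+δ)·k gives f'(k) = n+g+δ, i.e. 0.35·k^(0.35−1) = 0.131, so k_gold = (0.35/0.131)^(1/0.65) ≈ 4.5353.
y_gold = 4.5353^0.35 ≈ 1.6975; c_gold = y_gold − 0.131·k_gold ≈ 1.1034.

(a) k_gold ≈ 4.5353; (b) c_gold ≈ 1.1034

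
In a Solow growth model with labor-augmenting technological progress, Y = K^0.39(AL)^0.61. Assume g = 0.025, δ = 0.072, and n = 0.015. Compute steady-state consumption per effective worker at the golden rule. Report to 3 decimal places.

c_gold ≈ 1.354

The effective depreciation rate is n + g + δ = 0.015 + 0.025 + 0.072 = 0.112.
Setting f'(k) = n+g+δ gives 0.39·k^(0.39−1) = 0.112, hence k_gold = (0.39/0.112)^(1/0.61) ≈ 7.7317.
y_gold = 7.7317^0.39 ≈ 2.2204.
c_gold = y_gold − (n+g+δ)·k_gold = 2.2204 − 0.112·7.7317 ≈ 1.3544.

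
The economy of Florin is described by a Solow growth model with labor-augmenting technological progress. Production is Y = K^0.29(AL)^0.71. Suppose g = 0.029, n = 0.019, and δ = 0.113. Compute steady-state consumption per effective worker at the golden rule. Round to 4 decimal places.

Capital per effective worker breaks even when investment replaces (n + g + δ)·k; here n + g + δ = 0.161.
At the golden rule the marginal product of capital equals n+g+δ: 0.29·k^(0.29−1) = 0.161. Solving, k_gold = (0.29/0.161)^(1/0.71) ≈ 2.2907.
y_gold = 2.2907^0.29 ≈ 1.2717.
c_gold = y_gold − (n+g+δ)·k_gold = 1.2717 − 0.161·2.2907 ≈ 0.9029.

c_gold ≈ 0.9029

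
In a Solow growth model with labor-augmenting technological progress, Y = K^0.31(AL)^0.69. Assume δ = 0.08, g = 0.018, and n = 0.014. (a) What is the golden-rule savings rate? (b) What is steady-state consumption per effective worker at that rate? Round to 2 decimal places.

n + g + δ = 0.014 + 0.018 + 0.08 = 0.112.
For Cobb-Douglas, s_gold equals capital's share: s_gold = 0.31.
At the golden rule the marginal product of capital equals n+g+δ: 0.31·k^(0.31−1) = 0.112. Solving, k_gold = (0.31/0.112)^(1/0.69) ≈ 4.3731.
y_gold = 4.3731^0.31 ≈ 1.5800; c_gold = (1−0.31)·y_gold ≈ 1.0902.

(a) s_gold = 0.31; (b) c_gold ≈ 1.09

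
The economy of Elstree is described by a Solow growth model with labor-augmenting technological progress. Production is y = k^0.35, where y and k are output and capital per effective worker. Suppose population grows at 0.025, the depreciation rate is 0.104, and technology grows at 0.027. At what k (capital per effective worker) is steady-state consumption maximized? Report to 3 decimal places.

Capital per effective worker breaks even when investment replaces (n + g + δ)·k; here n + g + δ = 0.156.
Maximizing c = f(k) − (n+g+δ)·k gives f'(k) = n+g+δ, i.e. 0.35·k^(0.35−1) = 0.156, so k_gold = (0.35/0.156)^(1/0.65) ≈ 3.4667.

k_gold ≈ 3.467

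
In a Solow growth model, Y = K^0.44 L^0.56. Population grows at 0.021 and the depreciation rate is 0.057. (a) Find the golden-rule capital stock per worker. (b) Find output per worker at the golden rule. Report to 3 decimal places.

(a) k_gold ≈ 21.964; (b) y_gold ≈ 3.894

n + δ = 0.021 + 0.057 = 0.078.
At the golden rule the marginal product of capital equals n+δ: 0.44·k^(0.44−1) = 0.078. Solving, k_gold = (0.44/0.078)^(1/0.56) ≈ 21.9640.
y_gold = 21.9640^0.44 ≈ 3.8936.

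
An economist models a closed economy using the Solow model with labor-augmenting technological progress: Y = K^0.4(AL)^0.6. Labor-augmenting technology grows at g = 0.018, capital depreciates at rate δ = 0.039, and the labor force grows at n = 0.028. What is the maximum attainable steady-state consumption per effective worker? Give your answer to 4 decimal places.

Break-even investment rate: n + g + δ = 0.028 + 0.018 + 0.039 = 0.085.
Golden rule sets MPK = n+g+δ: 0.4·k^(0.4−1) = 0.085, so k_gold = (0.4/0.085)^(1/0.6) ≈ 13.2150.
y_gold = 13.2150^0.4 ≈ 2.8082.
c_gold = y_gold − (n+g+δ)·k_gold = 2.8082 − 0.085·13.2150 ≈ 1.6849.

c_gold ≈ 1.6849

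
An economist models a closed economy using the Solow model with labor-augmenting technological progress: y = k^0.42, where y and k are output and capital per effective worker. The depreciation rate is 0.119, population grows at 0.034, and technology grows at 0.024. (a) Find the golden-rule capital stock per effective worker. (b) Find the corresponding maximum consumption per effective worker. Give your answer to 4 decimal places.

n + g + δ = 0.034 + 0.024 + 0.119 = 0.177.
Maximizing c = f(k) − (n+g+δ)·k gives f'(k) = n+g+δ, i.e. 0.42·k^(0.42−1) = 0.177, so k_gold = (0.42/0.177)^(1/0.58) ≈ 4.4364.
y_gold = 4.4364^0.42 ≈ 1.8696; c_gold = y_gold − 0.177·k_gold ≈ 1.0844.

(a) k_gold ≈ 4.4364; (b) c_gold ≈ 1.0844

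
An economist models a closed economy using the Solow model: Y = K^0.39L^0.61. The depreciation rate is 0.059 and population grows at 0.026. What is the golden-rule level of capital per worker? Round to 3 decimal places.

Capital per worker breaks even when investment replaces (n + δ)·k; here n + δ = 0.085.
Setting f'(k) = n+δ gives 0.39·k^(0.39−1) = 0.085, hence k_gold = (0.39/0.085)^(1/0.61) ≈ 12.1525.

k_gold ≈ 12.152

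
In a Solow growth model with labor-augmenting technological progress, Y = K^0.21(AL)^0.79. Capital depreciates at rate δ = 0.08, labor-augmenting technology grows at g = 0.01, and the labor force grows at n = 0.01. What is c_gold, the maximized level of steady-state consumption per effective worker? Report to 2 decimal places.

c_gold ≈ 0.96

Break-even investment rate: n + g + δ = 0.01 + 0.01 + 0.08 = 0.1.
Maximizing c = f(k) − (n+g+δ)·k gives f'(k) = n+g+δ, i.e. 0.21·k^(0.21−1) = 0.1, so k_gold = (0.21/0.1)^(1/0.79) ≈ 2.5578.
y_gold = 2.5578^0.21 ≈ 1.2180.
c_gold = y_gold − (n+g+δ)·k_gold = 1.2180 − 0.1·2.5578 ≈ 0.9622.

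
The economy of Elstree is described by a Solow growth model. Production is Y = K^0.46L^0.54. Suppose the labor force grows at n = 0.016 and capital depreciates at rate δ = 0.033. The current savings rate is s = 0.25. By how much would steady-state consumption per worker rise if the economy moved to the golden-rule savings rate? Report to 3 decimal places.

n + δ = 0.016 + 0.033 = 0.049.
Current steady state (s = 0.25): k* = (0.25/0.049)^(1/0.54) ≈ 20.4473, y* = 20.4473^0.46 ≈ 4.0077, c* = (1−0.25)·4.0077 ≈ 3.0058.
Maximizing c = f(k) − (n+δ)·k gives f'(k) = n+δ, i.e. 0.46·k^(0.46−1) = 0.049, so k_gold = (0.46/0.049)^(1/0.54) ≈ 63.2471.
y_gold = 63.2471^0.46 ≈ 6.7372, c_gold = y_gold − 0.049·k_gold ≈ 3.6381.
Gain: Δc = 3.6381 − 3.0058 ≈ 0.6323.

Δc ≈ 0.632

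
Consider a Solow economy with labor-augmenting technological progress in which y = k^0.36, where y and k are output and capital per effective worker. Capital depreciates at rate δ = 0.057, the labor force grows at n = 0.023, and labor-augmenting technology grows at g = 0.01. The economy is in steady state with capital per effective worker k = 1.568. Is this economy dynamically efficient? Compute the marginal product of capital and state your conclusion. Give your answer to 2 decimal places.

dynamically efficient; MPK ≈ 0.27

Break-even investment rate: n + g + δ = 0.023 + 0.01 + 0.057 = 0.09.
MPK = 0.36·k^(0.36−1) = 0.36·1.568^(-0.64) ≈ 0.2699.
MPK > 0.09, so the economy is dynamically efficient (under-saving).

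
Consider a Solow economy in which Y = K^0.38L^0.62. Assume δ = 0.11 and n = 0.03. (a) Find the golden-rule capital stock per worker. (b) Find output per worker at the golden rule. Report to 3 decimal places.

(a) k_gold ≈ 5.005; (b) y_gold ≈ 1.844

Capital per worker breaks even when investment replaces (n + δ)·k; here n + δ = 0.14.
Setting f'(k) = n+δ gives 0.38·k^(0.38−1) = 0.14, hence k_gold = (0.38/0.14)^(1/0.62) ≈ 5.0055.
y_gold = 5.0055^0.38 ≈ 1.8441.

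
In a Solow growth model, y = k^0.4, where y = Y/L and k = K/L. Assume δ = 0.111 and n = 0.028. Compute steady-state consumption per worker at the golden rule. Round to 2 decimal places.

The effective depreciation rate is n + δ = 0.028 + 0.111 = 0.139.
At the golden rule the marginal product of capital equals n+δ: 0.4·k^(0.4−1) = 0.139. Solving, k_gold = (0.4/0.139)^(1/0.6) ≈ 5.8220.
y_gold = 5.8220^0.4 ≈ 2.0232.
c_gold = y_gold − (n+δ)·k_gold = 2.0232 − 0.139·5.8220 ≈ 1.2139.

c_gold ≈ 1.21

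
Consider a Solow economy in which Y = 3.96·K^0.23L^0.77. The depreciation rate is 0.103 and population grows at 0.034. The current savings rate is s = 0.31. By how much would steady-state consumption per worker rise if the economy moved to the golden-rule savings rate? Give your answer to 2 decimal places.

The effective depreciation rate is n + δ = 0.034 + 0.103 = 0.137.
Current steady state (s = 0.31): k* = (0.31·3.96/0.137)^(1/0.77) ≈ 17.2504, y* = 3.96·17.2504^0.23 ≈ 7.6236, c* = (1−0.31)·7.6236 ≈ 5.2603.
At the golden rule the marginal product of capital equals n+δ: 0.23·3.96·k^(0.23−1) = 0.137. Solving, k_gold = (0.23·3.96/0.137)^(1/0.77) ≈ 11.7070.
y_gold = 3.96·11.7070^0.23 ≈ 6.9733, c_gold = y_gold − 0.137·k_gold ≈ 5.3694.
Gain: Δc = 5.3694 − 5.2603 ≈ 0.1092.

Δc ≈ 0.11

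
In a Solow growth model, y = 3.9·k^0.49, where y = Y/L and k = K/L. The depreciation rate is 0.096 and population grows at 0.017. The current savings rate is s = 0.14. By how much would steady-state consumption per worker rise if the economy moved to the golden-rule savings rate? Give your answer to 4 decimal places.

Capital per worker breaks even when investment replaces (n + δ)·k; here n + δ = 0.113.
Current steady state (s = 0.14): k* = (0.14·3.9/0.113)^(1/0.51) ≈ 21.9483, y* = 3.9·21.9483^0.49 ≈ 17.7154, c* = (1−0.14)·17.7154 ≈ 15.2352.
Setting f'(k) = n+δ gives 0.49·3.9·k^(0.49−1) = 0.113, hence k_gold = (0.49·3.9/0.113)^(1/0.51) ≈ 255.9767.
y_gold = 3.9·255.9767^0.49 ≈ 59.0314, c_gold = y_gold − 0.113·k_gold ≈ 30.1060.
Gain: Δc = 30.1060 − 15.2352 ≈ 14.8708.

Δc ≈ 14.8708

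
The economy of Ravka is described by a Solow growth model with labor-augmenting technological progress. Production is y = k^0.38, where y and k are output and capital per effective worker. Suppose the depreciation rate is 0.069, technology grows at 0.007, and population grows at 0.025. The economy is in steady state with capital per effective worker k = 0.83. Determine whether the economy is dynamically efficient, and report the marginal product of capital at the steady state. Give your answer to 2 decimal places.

Capital per effective worker breaks even when investment replaces (n + g + δ)·k; here n + g + δ = 0.101.
MPK = 0.38·k^(0.38−1) = 0.38·0.83^(-0.62) ≈ 0.4265.
MPK > 0.101, so the economy is dynamically efficient (under-saving).

dynamically efficient; MPK ≈ 0.43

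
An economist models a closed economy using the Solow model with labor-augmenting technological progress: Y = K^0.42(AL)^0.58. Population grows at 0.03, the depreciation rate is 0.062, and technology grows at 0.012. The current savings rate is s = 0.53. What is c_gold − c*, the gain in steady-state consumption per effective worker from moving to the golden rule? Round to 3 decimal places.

The effective depreciation rate is n + g + δ = 0.03 + 0.012 + 0.062 = 0.104.
Current steady state (s = 0.53): k* = (0.53/0.104)^(1/0.58) ≈ 16.5723, y* = 16.5723^0.42 ≈ 3.2519, c* = (1−0.53)·3.2519 ≈ 1.5284.
Maximizing c = f(k) − (n+g+δ)·k gives f'(k) = n+g+δ, i.e. 0.42·k^(0.42−1) = 0.104, so k_gold = (0.42/0.104)^(1/0.58) ≈ 11.0969.
y_gold = 11.0969^0.42 ≈ 2.7478, c_gold = y_gold − 0.104·k_gold ≈ 1.5937.
Gain: Δc = 1.5937 − 1.5284 ≈ 0.0653.

Δc ≈ 0.065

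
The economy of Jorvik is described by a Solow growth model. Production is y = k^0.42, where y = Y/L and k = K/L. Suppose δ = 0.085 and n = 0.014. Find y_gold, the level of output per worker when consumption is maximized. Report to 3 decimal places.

n + δ = 0.014 + 0.085 = 0.099.
Golden rule sets MPK = n+δ: 0.42·k^(0.42−1) = 0.099, so k_gold = (0.42/0.099)^(1/0.58) ≈ 12.0807.
Output: y_gold = k_gold^0.42 = 12.0807^0.42 ≈ 2.8476.

y_gold ≈ 2.848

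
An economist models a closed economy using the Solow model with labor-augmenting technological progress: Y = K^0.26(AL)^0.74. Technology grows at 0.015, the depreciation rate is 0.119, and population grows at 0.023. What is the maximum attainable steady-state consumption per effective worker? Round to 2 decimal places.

c_gold ≈ 0.88

n + g + δ = 0.023 + 0.015 + 0.119 = 0.157.
Maximizing c = f(k) − (n+g+δ)·k gives f'(k) = n+g+δ, i.e. 0.26·k^(0.26−1) = 0.157, so k_gold = (0.26/0.157)^(1/0.74) ≈ 1.9772.
y_gold = 1.9772^0.26 ≈ 1.1939.
c_gold = y_gold − (n+g+δ)·k_gold = 1.1939 − 0.157·1.9772 ≈ 0.8835.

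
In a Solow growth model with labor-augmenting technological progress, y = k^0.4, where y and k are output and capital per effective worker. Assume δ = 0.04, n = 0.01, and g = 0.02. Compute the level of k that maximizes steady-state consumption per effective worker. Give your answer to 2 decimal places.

Break-even investment rate: n + g + δ = 0.01 + 0.02 + 0.04 = 0.07.
At the golden rule the marginal product of capital equals n+g+δ: 0.4·k^(0.4−1) = 0.07. Solving, k_gold = (0.4/0.07)^(1/0.6) ≈ 18.2643.

k_gold ≈ 18.26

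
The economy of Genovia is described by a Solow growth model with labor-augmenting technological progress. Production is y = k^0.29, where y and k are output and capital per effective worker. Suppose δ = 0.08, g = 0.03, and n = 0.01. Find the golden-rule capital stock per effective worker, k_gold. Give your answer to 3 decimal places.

Capital per effective worker breaks even when investment replaces (n + g + δ)·k; here n + g + δ = 0.12.
Maximizing c = f(k) − (n+g+δ)·k gives f'(k) = n+g+δ, i.e. 0.29·k^(0.29−1) = 0.12, so k_gold = (0.29/0.12)^(1/0.71) ≈ 3.4653.

k_gold ≈ 3.465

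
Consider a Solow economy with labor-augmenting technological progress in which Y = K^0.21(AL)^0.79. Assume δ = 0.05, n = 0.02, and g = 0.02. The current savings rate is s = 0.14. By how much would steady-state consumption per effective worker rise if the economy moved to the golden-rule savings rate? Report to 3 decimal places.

Break-even investment rate: n + g + δ = 0.02 + 0.02 + 0.05 = 0.09.
Current steady state (s = 0.14): k* = (0.14/0.09)^(1/0.79) ≈ 1.7494, y* = 1.7494^0.21 ≈ 1.1246, c* = (1−0.14)·1.1246 ≈ 0.9672.
At the golden rule the marginal product of capital equals n+g+δ: 0.21·k^(0.21−1) = 0.09. Solving, k_gold = (0.21/0.09)^(1/0.79) ≈ 2.9228.
y_gold = 2.9228^0.21 ≈ 1.2526, c_gold = y_gold − 0.09·k_gold ≈ 0.9896.
Gain: Δc = 0.9896 − 0.9672 ≈ 0.0224.

Δc ≈ 0.022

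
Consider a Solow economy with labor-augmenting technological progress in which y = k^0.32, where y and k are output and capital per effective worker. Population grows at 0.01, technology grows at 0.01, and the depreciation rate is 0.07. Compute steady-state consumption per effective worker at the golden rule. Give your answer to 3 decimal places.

The effective depreciation rate is n + g + δ = 0.01 + 0.01 + 0.07 = 0.09.
Maximizing c = f(k) − (n+g+δ)·k gives f'(k) = n+g+δ, i.e. 0.32·k^(0.32−1) = 0.09, so k_gold = (0.32/0.09)^(1/0.68) ≈ 6.4589.
y_gold = 6.4589^0.32 ≈ 1.8166.
c_gold = y_gold − (n+g+δ)·k_gold = 1.8166 − 0.09·6.4589 ≈ 1.2353.

c_gold ≈ 1.235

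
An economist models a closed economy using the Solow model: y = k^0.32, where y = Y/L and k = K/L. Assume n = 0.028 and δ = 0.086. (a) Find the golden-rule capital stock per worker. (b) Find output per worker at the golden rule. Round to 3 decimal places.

(a) k_gold ≈ 4.562; (b) y_gold ≈ 1.625

Capital per worker breaks even when investment replaces (n + δ)·k; here n + δ = 0.114.
Maximizing c = f(k) − (n+δ)·k gives f'(k) = n+δ, i.e. 0.32·k^(0.32−1) = 0.114, so k_gold = (0.32/0.114)^(1/0.68) ≈ 4.5623.
y_gold = 4.5623^0.32 ≈ 1.6253.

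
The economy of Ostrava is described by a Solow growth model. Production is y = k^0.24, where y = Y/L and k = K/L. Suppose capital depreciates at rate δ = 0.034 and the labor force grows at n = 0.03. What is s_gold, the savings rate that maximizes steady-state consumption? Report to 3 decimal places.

s_gold = 0.240

Break-even investment rate: n + δ = 0.03 + 0.034 = 0.064.
At the golden rule MPK = n+δ, and in any Cobb-Douglas steady state s = (n+δ)·k/y = MPK·k/y = capital's share 0.24.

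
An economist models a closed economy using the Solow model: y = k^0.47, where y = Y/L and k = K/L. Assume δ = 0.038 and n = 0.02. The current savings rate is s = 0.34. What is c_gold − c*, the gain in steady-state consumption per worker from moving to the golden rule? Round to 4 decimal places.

Δc ≈ 0.2221

Break-even investment rate: n + δ = 0.02 + 0.038 = 0.058.
Current steady state (s = 0.34): k* = (0.34/0.058)^(1/0.53) ≈ 28.1289, y* = 28.1289^0.47 ≈ 4.7985, c* = (1−0.34)·4.7985 ≈ 3.1670.
Setting f'(k) = n+δ gives 0.47·k^(0.47−1) = 0.058, hence k_gold = (0.47/0.058)^(1/0.53) ≈ 51.8169.
y_gold = 51.8169^0.47 ≈ 6.3944, c_gold = y_gold − 0.058·k_gold ≈ 3.3890.
Gain: Δc = 3.3890 − 3.1670 ≈ 0.2221.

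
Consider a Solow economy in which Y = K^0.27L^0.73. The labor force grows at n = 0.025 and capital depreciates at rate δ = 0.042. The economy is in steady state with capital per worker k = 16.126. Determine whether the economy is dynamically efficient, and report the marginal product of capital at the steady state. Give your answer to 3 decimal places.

dynamically inefficient; MPK ≈ 0.035

The effective depreciation rate is n + δ = 0.025 + 0.042 = 0.067.
MPK = 0.27·k^(0.27−1) = 0.27·16.126^(-0.73) ≈ 0.0355.
MPK < 0.067, so the economy is dynamically inefficient (over-saving).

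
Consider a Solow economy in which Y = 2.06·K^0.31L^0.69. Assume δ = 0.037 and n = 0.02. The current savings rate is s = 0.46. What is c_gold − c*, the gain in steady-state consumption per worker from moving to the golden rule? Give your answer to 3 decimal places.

Δc ≈ 0.276

Break-even investment rate: n + δ = 0.02 + 0.037 = 0.057.
Current steady state (s = 0.46): k* = (0.46·2.06/0.057)^(1/0.69) ≈ 58.7764, y* = 2.06·58.7764^0.31 ≈ 7.2832, c* = (1−0.46)·7.2832 ≈ 3.9329.
Setting f'(k) = n+δ gives 0.31·2.06·k^(0.31−1) = 0.057, hence k_gold = (0.31·2.06/0.057)^(1/0.69) ≈ 33.1744.
y_gold = 2.06·33.1744^0.31 ≈ 6.0998, c_gold = y_gold − 0.057·k_gold ≈ 4.2089.
Gain: Δc = 4.2089 − 3.9329 ≈ 0.2760.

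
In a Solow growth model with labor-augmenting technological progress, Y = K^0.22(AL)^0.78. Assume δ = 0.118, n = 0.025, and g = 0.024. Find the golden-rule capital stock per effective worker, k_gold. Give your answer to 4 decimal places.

k_gold ≈ 1.4239

Break-even investment rate: n + g + δ = 0.025 + 0.024 + 0.118 = 0.167.
Setting f'(k) = n+g+δ gives 0.22·k^(0.22−1) = 0.167, hence k_gold = (0.22/0.167)^(1/0.78) ≈ 1.4239.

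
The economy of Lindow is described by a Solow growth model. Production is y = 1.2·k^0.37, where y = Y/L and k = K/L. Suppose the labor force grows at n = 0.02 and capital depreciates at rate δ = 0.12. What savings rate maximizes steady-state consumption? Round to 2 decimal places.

s_gold = 0.37

The effective depreciation rate is n + δ = 0.02 + 0.12 = 0.14.
At the golden rule MPK = n+δ, and in any Cobb-Douglas steady state s = (n+δ)·k/y = MPK·k/y = capital's share 0.37.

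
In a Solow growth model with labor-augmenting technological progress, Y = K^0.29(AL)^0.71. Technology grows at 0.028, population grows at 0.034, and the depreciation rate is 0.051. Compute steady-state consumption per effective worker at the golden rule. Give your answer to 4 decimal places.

c_gold ≈ 1.0434

n + g + δ = 0.034 + 0.028 + 0.051 = 0.113.
Maximizing c = f(k) − (n+g+δ)·k gives f'(k) = n+g+δ, i.e. 0.29·k^(0.29−1) = 0.113, so k_gold = (0.29/0.113)^(1/0.71) ≈ 3.7714.
y_gold = 3.7714^0.29 ≈ 1.4696.
c_gold = y_gold − (n+g+δ)·k_gold = 1.4696 − 0.113·3.7714 ≈ 1.0434.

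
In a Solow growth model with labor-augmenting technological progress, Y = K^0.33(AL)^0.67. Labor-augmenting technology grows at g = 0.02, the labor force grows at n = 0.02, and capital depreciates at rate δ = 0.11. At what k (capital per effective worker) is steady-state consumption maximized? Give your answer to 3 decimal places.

n + g + δ = 0.02 + 0.02 + 0.11 = 0.15.
Maximizing c = f(k) − (n+g+δ)·k gives f'(k) = n+g+δ, i.e. 0.33·k^(0.33−1) = 0.15, so k_gold = (0.33/0.15)^(1/0.67) ≈ 3.2440.

k_gold ≈ 3.244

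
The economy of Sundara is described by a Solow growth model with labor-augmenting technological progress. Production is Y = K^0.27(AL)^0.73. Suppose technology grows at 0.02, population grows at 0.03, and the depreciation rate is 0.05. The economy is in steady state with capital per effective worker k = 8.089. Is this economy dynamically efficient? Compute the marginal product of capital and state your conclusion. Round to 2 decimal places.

n + g + δ = 0.03 + 0.02 + 0.05 = 0.1.
MPK = 0.27·k^(0.27−1) = 0.27·8.089^(-0.73) ≈ 0.0587.
MPK < 0.1, so the economy is dynamically inefficient (over-saving).

dynamically inefficient; MPK ≈ 0.06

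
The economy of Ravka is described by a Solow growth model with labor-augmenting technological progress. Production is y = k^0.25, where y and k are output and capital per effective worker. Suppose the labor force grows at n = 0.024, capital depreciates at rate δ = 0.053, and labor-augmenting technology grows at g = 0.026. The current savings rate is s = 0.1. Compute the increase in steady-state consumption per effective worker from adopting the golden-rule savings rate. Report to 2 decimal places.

Δc ≈ 0.12

Capital per effective worker breaks even when investment replaces (n + g + δ)·k; here n + g + δ = 0.103.
Current steady state (s = 0.1): k* = (0.1/0.103)^(1/0.75) ≈ 0.9614, y* = 0.9614^0.25 ≈ 0.9902, c* = (1−0.1)·0.9902 ≈ 0.8912.
Setting f'(k) = n+g+δ gives 0.25·k^(0.25−1) = 0.103, hence k_gold = (0.25/0.103)^(1/0.75) ≈ 3.2619.
y_gold = 3.2619^0.25 ≈ 1.3439, c_gold = y_gold − 0.103·k_gold ≈ 1.0079.
Gain: Δc = 1.0079 − 0.8912 ≈ 0.1168.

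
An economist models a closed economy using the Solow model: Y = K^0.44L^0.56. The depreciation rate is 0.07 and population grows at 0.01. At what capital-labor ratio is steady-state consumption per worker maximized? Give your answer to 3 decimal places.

The effective depreciation rate is n + δ = 0.01 + 0.07 = 0.08.
Setting f'(k) = n+δ gives 0.44·k^(0.44−1) = 0.08, hence k_gold = (0.44/0.08)^(1/0.56) ≈ 20.9931.

k_gold ≈ 20.993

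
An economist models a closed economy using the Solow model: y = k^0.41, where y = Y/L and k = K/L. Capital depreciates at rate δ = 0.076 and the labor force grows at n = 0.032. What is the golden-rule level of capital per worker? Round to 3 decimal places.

k_gold ≈ 9.593

Break-even investment rate: n + δ = 0.032 + 0.076 = 0.108.
At the golden rule the marginal product of capital equals n+δ: 0.41·k^(0.41−1) = 0.108. Solving, k_gold = (0.41/0.108)^(1/0.59) ≈ 9.5933.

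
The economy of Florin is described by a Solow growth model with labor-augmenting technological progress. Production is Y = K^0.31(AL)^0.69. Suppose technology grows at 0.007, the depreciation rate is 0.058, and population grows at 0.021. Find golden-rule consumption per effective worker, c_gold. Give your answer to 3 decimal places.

Capital per effective worker breaks even when investment replaces (n + g + δ)·k; here n + g + δ = 0.086.
Setting f'(k) = n+g+δ gives 0.31·k^(0.31−1) = 0.086, hence k_gold = (0.31/0.086)^(1/0.69) ≈ 6.4128.
y_gold = 6.4128^0.31 ≈ 1.7790.
c_gold = y_gold − (n+g+δ)·k_gold = 1.7790 − 0.086·6.4128 ≈ 1.2275.

c_gold ≈ 1.228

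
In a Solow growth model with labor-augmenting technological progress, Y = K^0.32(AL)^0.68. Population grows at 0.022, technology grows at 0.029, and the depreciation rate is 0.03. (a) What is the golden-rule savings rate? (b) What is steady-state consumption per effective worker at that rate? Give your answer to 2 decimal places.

(a) s_gold = 0.32; (b) c_gold ≈ 1.30

n + g + δ = 0.022 + 0.029 + 0.03 = 0.081.
For Cobb-Douglas, s_gold equals capital's share: s_gold = 0.32.
Setting f'(k) = n+g+δ gives 0.32·k^(0.32−1) = 0.081, hence k_gold = (0.32/0.081)^(1/0.68) ≈ 7.5413.
y_gold = 7.5413^0.32 ≈ 1.9089; c_gold = (1−0.32)·y_gold ≈ 1.2981.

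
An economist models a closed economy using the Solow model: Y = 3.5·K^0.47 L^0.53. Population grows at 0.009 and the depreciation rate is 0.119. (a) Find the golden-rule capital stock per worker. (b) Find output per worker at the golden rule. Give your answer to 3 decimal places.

(a) k_gold ≈ 123.700; (b) y_gold ≈ 33.689

Capital per worker breaks even when investment replaces (n + δ)·k; here n + δ = 0.128.
At the golden rule the marginal product of capital equals n+δ: 0.47·3.5·k^(0.47−1) = 0.128. Solving, k_gold = (0.47·3.5/0.128)^(1/0.53) ≈ 123.7000.
y_gold = 3.5·123.7000^0.47 ≈ 33.6885.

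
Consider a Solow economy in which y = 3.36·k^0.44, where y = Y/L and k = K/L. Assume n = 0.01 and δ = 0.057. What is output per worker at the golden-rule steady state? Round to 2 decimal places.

y_gold ≈ 38.20

n + δ = 0.01 + 0.057 = 0.067.
Setting f'(k) = n+δ gives 0.44·3.36·k^(0.44−1) = 0.067, hence k_gold = (0.44·3.36/0.067)^(1/0.56) ≈ 250.8967.
Output: y_gold = 3.36·k_gold^0.44 = 3.36·250.8967^0.44 ≈ 38.2047.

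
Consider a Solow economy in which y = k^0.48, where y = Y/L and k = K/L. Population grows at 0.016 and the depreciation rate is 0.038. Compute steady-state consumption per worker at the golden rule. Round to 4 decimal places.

Capital per worker breaks even when investment replaces (n + δ)·k; here n + δ = 0.054.
Maximizing c = f(k) − (n+δ)·k gives f'(k) = n+δ, i.e. 0.48·k^(0.48−1) = 0.054, so k_gold = (0.48/0.054)^(1/0.52) ≈ 66.7893.
y_gold = 66.7893^0.48 ≈ 7.5138.
c_gold = y_gold − (n+δ)·k_gold = 7.5138 − 0.054·66.7893 ≈ 3.9072.

c_gold ≈ 3.9072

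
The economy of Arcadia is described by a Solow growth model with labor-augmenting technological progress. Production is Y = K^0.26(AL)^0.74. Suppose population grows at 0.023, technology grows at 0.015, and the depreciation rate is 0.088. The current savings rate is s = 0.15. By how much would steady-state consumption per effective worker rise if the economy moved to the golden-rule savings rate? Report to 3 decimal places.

Δc ≈ 0.051

The effective depreciation rate is n + g + δ = 0.023 + 0.015 + 0.088 = 0.126.
Current steady state (s = 0.15): k* = (0.15/0.126)^(1/0.74) ≈ 1.2657, y* = 1.2657^0.26 ≈ 1.0632, c* = (1−0.15)·1.0632 ≈ 0.9037.
Maximizing c = f(k) − (n+g+δ)·k gives f'(k) = n+g+δ, i.e. 0.26·k^(0.26−1) = 0.126, so k_gold = (0.26/0.126)^(1/0.74) ≈ 2.6616.
y_gold = 2.6616^0.26 ≈ 1.2898, c_gold = y_gold − 0.126·k_gold ≈ 0.9545.
Gain: Δc = 0.9545 − 0.9037 ≈ 0.0508.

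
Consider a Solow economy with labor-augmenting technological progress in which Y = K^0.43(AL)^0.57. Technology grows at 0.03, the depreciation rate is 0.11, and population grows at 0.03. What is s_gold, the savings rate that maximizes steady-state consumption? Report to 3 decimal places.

s_gold = 0.430

Capital per effective worker breaks even when investment replaces (n + g + δ)·k; here n + g + δ = 0.17.
At the golden rule MPK = n+g+δ, and in any Cobb-Douglas steady state s = (n+g+δ)·k/y = MPK·k/y = capital's share 0.43.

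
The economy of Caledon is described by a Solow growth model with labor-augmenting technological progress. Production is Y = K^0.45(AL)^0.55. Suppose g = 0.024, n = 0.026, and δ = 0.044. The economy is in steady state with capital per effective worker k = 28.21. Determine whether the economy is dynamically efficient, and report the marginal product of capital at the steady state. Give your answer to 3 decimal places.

Capital per effective worker breaks even when investment replaces (n + g + δ)·k; here n + g + δ = 0.094.
MPK = 0.45·k^(0.45−1) = 0.45·28.21^(-0.55) ≈ 0.0717.
MPK < 0.094, so the economy is dynamically inefficient (over-saving).

dynamically inefficient; MPK ≈ 0.072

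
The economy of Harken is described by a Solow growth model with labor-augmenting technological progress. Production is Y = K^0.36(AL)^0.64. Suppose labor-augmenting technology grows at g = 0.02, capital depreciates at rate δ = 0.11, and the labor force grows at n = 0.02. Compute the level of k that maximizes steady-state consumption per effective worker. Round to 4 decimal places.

k_gold ≈ 3.9272

n + g + δ = 0.02 + 0.02 + 0.11 = 0.15.
Maximizing c = f(k) − (n+g+δ)·k gives f'(k) = n+g+δ, i.e. 0.36·k^(0.36−1) = 0.15, so k_gold = (0.36/0.15)^(1/0.64) ≈ 3.9272.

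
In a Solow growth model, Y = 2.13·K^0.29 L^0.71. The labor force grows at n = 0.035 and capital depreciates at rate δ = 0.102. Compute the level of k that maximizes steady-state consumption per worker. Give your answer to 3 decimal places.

Break-even investment rate: n + δ = 0.035 + 0.102 = 0.137.
Setting f'(k) = n+δ gives 0.29·2.13·k^(0.29−1) = 0.137, hence k_gold = (0.29·2.13/0.137)^(1/0.71) ≈ 8.3408.

k_gold ≈ 8.341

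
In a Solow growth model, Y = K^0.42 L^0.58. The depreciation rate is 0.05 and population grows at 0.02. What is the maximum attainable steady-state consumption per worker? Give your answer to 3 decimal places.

c_gold ≈ 2.123

n + δ = 0.02 + 0.05 = 0.07.
Maximizing c = f(k) − (n+δ)·k gives f'(k) = n+δ, i.e. 0.42·k^(0.42−1) = 0.07, so k_gold = (0.42/0.07)^(1/0.58) ≈ 21.9604.
y_gold = 21.9604^0.42 ≈ 3.6601.
c_gold = y_gold − (n+δ)·k_gold = 3.6601 − 0.07·21.9604 ≈ 2.1228.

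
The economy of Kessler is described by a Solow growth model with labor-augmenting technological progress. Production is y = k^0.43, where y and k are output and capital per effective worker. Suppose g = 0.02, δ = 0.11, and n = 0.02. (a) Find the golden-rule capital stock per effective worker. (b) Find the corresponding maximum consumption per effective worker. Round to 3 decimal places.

The effective depreciation rate is n + g + δ = 0.02 + 0.02 + 0.11 = 0.15.
Maximizing c = f(k) − (n+g+δ)·k gives f'(k) = n+g+δ, i.e. 0.43·k^(0.43−1) = 0.15, so k_gold = (0.43/0.15)^(1/0.57) ≈ 6.3448.
y_gold = 6.3448^0.43 ≈ 2.2133; c_gold = y_gold − 0.15·k_gold ≈ 1.2616.

(a) k_gold ≈ 6.345; (b) c_gold ≈ 1.262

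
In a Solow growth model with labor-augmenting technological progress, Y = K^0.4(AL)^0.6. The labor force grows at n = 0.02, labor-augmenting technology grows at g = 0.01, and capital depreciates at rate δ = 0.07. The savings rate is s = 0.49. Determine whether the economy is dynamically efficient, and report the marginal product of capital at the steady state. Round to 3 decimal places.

dynamically inefficient; MPK ≈ 0.082

Capital per effective worker breaks even when investment replaces (n + g + δ)·k; here n + g + δ = 0.1.
Steady-state k*: s·k^0.4 = 0.1·k gives k* = (0.49/0.1)^(1/0.6) ≈ 14.1360.
MPK = 0.4·14.1360^(-0.6) ≈ 0.0816.
MPK < n+g+δ = 0.1, so the economy is dynamically inefficient (over-saving).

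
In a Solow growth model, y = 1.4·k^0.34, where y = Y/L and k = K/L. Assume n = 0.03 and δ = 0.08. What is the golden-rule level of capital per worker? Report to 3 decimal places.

Capital per worker breaks even when investment replaces (n + δ)·k; here n + δ = 0.11.
Maximizing c = f(k) − (n+δ)·k gives f'(k) = n+δ, i.e. 0.34·1.4·k^(0.34−1) = 0.11, so k_gold = (0.34·1.4/0.11)^(1/0.66) ≈ 9.2037.

k_gold ≈ 9.204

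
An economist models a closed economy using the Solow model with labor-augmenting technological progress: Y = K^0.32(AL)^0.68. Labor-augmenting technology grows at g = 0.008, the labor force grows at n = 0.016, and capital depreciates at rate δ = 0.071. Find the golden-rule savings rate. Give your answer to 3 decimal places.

s_gold = 0.320

Break-even investment rate: n + g + δ = 0.016 + 0.008 + 0.071 = 0.095.
At the golden rule MPK = n+g+δ, and in any Cobb-Douglas steady state s = (n+g+δ)·k/y = MPK·k/y = capital's share 0.32.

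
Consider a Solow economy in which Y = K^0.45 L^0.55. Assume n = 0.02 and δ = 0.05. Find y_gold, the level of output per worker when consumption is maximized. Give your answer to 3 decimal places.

n + δ = 0.02 + 0.05 = 0.07.
Maximizing c = f(k) − (n+δ)·k gives f'(k) = n+δ, i.e. 0.45·k^(0.45−1) = 0.07, so k_gold = (0.45/0.07)^(1/0.55) ≈ 29.4645.
Output: y_gold = k_gold^0.45 = 29.4645^0.45 ≈ 4.5834.

y_gold ≈ 4.583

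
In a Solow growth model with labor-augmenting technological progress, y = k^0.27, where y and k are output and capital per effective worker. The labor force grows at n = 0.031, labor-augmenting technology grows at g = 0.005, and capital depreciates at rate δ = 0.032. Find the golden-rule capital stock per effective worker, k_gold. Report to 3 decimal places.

n + g + δ = 0.031 + 0.005 + 0.032 = 0.068.
Setting f'(k) = n+g+δ gives 0.27·k^(0.27−1) = 0.068, hence k_gold = (0.27/0.068)^(1/0.73) ≈ 6.6122.

k_gold ≈ 6.612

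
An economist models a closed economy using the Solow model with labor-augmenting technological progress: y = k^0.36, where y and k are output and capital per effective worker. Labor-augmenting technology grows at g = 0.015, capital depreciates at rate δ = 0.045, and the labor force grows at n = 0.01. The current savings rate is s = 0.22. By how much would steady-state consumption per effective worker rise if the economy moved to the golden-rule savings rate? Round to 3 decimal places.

Break-even investment rate: n + g + δ = 0.01 + 0.015 + 0.045 = 0.07.
Current steady state (s = 0.22): k* = (0.22/0.07)^(1/0.64) ≈ 5.9851, y* = 5.9851^0.36 ≈ 1.9043, c* = (1−0.22)·1.9043 ≈ 1.4854.
At the golden rule the marginal product of capital equals n+g+δ: 0.36·k^(0.36−1) = 0.07. Solving, k_gold = (0.36/0.07)^(1/0.64) ≈ 12.9198.
y_gold = 12.9198^0.36 ≈ 2.5122, c_gold = y_gold − 0.07·k_gold ≈ 1.6078.
Gain: Δc = 1.6078 − 1.4854 ≈ 0.1224.

Δc ≈ 0.122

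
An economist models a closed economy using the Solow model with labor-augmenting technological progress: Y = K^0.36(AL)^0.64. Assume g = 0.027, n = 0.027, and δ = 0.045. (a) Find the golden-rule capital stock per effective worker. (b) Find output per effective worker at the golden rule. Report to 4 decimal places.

(a) k_gold ≈ 7.5170; (b) y_gold ≈ 2.0672

Capital per effective worker breaks even when investment replaces (n + g + δ)·k; here n + g + δ = 0.099.
Maximizing c = f(k) − (n+g+δ)·k gives f'(k) = n+g+δ, i.e. 0.36·k^(0.36−1) = 0.099, so k_gold = (0.36/0.099)^(1/0.64) ≈ 7.5170.
y_gold = 7.5170^0.36 ≈ 2.0672.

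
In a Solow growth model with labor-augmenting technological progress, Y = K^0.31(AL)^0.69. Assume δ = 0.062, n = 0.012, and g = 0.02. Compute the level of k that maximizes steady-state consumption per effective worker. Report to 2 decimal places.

n + g + δ = 0.012 + 0.02 + 0.062 = 0.094.
Golden rule sets MPK = n+g+δ: 0.31·k^(0.31−1) = 0.094, so k_gold = (0.31/0.094)^(1/0.69) ≈ 5.6372.

k_gold ≈ 5.64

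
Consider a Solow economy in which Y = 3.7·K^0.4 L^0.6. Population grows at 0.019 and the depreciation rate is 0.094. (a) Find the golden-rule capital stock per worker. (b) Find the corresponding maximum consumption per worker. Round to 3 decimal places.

n + δ = 0.019 + 0.094 = 0.113.
Maximizing c = f(k) − (n+δ)·k gives f'(k) = n+δ, i.e. 0.4·3.7·k^(0.4−1) = 0.113, so k_gold = (0.4·3.7/0.113)^(1/0.6) ≈ 72.7733.
y_gold = 3.7·72.7733^0.4 ≈ 20.5585; c_gold = y_gold − 0.113·k_gold ≈ 12.3351.

(a) k_gold ≈ 72.773; (b) c_gold ≈ 12.335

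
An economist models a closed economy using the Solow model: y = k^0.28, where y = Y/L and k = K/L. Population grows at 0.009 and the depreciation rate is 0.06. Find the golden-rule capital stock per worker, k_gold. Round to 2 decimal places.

k_gold ≈ 7.00

Capital per worker breaks even when investment replaces (n + δ)·k; here n + δ = 0.069.
Maximizing c = f(k) − (n+δ)·k gives f'(k) = n+δ, i.e. 0.28·k^(0.28−1) = 0.069, so k_gold = (0.28/0.069)^(1/0.72) ≈ 6.9964.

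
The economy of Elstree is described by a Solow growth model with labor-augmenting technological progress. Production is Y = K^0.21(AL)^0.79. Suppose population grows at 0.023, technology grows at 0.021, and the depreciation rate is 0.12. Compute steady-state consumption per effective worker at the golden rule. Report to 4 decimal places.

c_gold ≈ 0.8437

Break-even investment rate: n + g + δ = 0.023 + 0.021 + 0.12 = 0.164.
Setting f'(k) = n+g+δ gives 0.21·k^(0.21−1) = 0.164, hence k_gold = (0.21/0.164)^(1/0.79) ≈ 1.3675.
y_gold = 1.3675^0.21 ≈ 1.0679.
c_gold = y_gold − (n+g+δ)·k_gold = 1.0679 − 0.164·1.3675 ≈ 0.8437.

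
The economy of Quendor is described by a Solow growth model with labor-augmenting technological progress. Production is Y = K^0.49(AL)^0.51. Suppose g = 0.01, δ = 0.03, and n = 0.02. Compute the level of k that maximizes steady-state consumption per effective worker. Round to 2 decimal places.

k_gold ≈ 61.42

The effective depreciation rate is n + g + δ = 0.02 + 0.01 + 0.03 = 0.06.
Maximizing c = f(k) − (n+g+δ)·k gives f'(k) = n+g+δ, i.e. 0.49·k^(0.49−1) = 0.06, so k_gold = (0.49/0.06)^(1/0.51) ≈ 61.4219.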